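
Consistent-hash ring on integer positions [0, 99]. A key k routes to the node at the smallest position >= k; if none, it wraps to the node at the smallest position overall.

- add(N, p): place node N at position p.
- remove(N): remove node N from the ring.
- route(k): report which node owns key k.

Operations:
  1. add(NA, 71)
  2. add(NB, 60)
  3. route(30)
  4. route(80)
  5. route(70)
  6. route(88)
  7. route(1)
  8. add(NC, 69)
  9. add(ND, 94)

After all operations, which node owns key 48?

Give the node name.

Answer: NB

Derivation:
Op 1: add NA@71 -> ring=[71:NA]
Op 2: add NB@60 -> ring=[60:NB,71:NA]
Op 3: route key 30: smallest pos >= 30 is 60 -> NB
Op 4: route key 80: none >= 80, wrap to smallest pos 60 -> NB
Op 5: route key 70: smallest pos >= 70 is 71 -> NA
Op 6: route key 88: none >= 88, wrap to smallest pos 60 -> NB
Op 7: route key 1: smallest pos >= 1 is 60 -> NB
Op 8: add NC@69 -> ring=[60:NB,69:NC,71:NA]
Op 9: add ND@94 -> ring=[60:NB,69:NC,71:NA,94:ND]
Final route key 48: smallest pos >= 48 is 60 -> NB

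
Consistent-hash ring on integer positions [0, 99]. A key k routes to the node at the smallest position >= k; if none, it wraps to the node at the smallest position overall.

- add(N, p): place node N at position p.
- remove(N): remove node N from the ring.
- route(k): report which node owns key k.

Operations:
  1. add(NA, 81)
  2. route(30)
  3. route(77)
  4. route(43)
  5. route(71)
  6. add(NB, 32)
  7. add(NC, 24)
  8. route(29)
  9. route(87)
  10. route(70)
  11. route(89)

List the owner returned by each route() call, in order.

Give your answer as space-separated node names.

Answer: NA NA NA NA NB NC NA NC

Derivation:
Op 1: add NA@81 -> ring=[81:NA]
Op 2: route key 30: smallest pos >= 30 is 81 -> NA
Op 3: route key 77: smallest pos >= 77 is 81 -> NA
Op 4: route key 43: smallest pos >= 43 is 81 -> NA
Op 5: route key 71: smallest pos >= 71 is 81 -> NA
Op 6: add NB@32 -> ring=[32:NB,81:NA]
Op 7: add NC@24 -> ring=[24:NC,32:NB,81:NA]
Op 8: route key 29: smallest pos >= 29 is 32 -> NB
Op 9: route key 87: none >= 87, wrap to smallest pos 24 -> NC
Op 10: route key 70: smallest pos >= 70 is 81 -> NA
Op 11: route key 89: none >= 89, wrap to smallest pos 24 -> NC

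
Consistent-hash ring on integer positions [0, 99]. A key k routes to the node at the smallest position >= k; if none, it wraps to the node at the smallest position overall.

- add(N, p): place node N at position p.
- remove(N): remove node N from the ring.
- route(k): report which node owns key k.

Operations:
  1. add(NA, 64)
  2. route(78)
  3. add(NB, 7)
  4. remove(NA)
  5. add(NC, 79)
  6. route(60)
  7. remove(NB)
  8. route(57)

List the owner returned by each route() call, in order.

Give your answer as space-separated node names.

Op 1: add NA@64 -> ring=[64:NA]
Op 2: route key 78: none >= 78, wrap to smallest pos 64 -> NA
Op 3: add NB@7 -> ring=[7:NB,64:NA]
Op 4: remove NA -> ring=[7:NB]
Op 5: add NC@79 -> ring=[7:NB,79:NC]
Op 6: route key 60: smallest pos >= 60 is 79 -> NC
Op 7: remove NB -> ring=[79:NC]
Op 8: route key 57: smallest pos >= 57 is 79 -> NC

Answer: NA NC NC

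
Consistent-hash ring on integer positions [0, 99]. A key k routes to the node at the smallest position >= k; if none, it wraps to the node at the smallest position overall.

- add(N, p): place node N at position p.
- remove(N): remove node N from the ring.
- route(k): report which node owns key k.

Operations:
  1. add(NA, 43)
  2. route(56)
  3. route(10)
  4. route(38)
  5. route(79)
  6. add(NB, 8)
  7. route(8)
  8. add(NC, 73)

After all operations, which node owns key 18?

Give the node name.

Op 1: add NA@43 -> ring=[43:NA]
Op 2: route key 56: none >= 56, wrap to smallest pos 43 -> NA
Op 3: route key 10: smallest pos >= 10 is 43 -> NA
Op 4: route key 38: smallest pos >= 38 is 43 -> NA
Op 5: route key 79: none >= 79, wrap to smallest pos 43 -> NA
Op 6: add NB@8 -> ring=[8:NB,43:NA]
Op 7: route key 8: smallest pos >= 8 is 8 -> NB
Op 8: add NC@73 -> ring=[8:NB,43:NA,73:NC]
Final route key 18: smallest pos >= 18 is 43 -> NA

Answer: NA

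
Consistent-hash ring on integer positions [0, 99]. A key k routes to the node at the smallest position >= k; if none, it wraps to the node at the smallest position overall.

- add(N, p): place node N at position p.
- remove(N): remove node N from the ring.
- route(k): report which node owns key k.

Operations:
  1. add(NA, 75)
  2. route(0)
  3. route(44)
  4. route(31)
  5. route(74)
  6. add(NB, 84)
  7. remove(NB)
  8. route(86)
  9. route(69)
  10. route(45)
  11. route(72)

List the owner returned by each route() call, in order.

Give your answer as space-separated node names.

Op 1: add NA@75 -> ring=[75:NA]
Op 2: route key 0: smallest pos >= 0 is 75 -> NA
Op 3: route key 44: smallest pos >= 44 is 75 -> NA
Op 4: route key 31: smallest pos >= 31 is 75 -> NA
Op 5: route key 74: smallest pos >= 74 is 75 -> NA
Op 6: add NB@84 -> ring=[75:NA,84:NB]
Op 7: remove NB -> ring=[75:NA]
Op 8: route key 86: none >= 86, wrap to smallest pos 75 -> NA
Op 9: route key 69: smallest pos >= 69 is 75 -> NA
Op 10: route key 45: smallest pos >= 45 is 75 -> NA
Op 11: route key 72: smallest pos >= 72 is 75 -> NA

Answer: NA NA NA NA NA NA NA NA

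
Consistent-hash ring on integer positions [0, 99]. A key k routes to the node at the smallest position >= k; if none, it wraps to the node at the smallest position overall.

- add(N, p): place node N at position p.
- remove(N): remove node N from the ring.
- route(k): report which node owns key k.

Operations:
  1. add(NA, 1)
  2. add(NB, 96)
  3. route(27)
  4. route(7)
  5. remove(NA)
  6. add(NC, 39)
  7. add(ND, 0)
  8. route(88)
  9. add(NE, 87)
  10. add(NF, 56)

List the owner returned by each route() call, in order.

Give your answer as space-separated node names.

Op 1: add NA@1 -> ring=[1:NA]
Op 2: add NB@96 -> ring=[1:NA,96:NB]
Op 3: route key 27: smallest pos >= 27 is 96 -> NB
Op 4: route key 7: smallest pos >= 7 is 96 -> NB
Op 5: remove NA -> ring=[96:NB]
Op 6: add NC@39 -> ring=[39:NC,96:NB]
Op 7: add ND@0 -> ring=[0:ND,39:NC,96:NB]
Op 8: route key 88: smallest pos >= 88 is 96 -> NB
Op 9: add NE@87 -> ring=[0:ND,39:NC,87:NE,96:NB]
Op 10: add NF@56 -> ring=[0:ND,39:NC,56:NF,87:NE,96:NB]

Answer: NB NB NB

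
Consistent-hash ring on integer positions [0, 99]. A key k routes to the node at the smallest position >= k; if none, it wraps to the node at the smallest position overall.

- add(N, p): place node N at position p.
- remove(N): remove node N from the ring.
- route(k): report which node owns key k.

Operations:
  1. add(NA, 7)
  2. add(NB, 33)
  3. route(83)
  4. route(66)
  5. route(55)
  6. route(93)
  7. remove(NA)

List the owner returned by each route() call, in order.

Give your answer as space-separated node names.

Answer: NA NA NA NA

Derivation:
Op 1: add NA@7 -> ring=[7:NA]
Op 2: add NB@33 -> ring=[7:NA,33:NB]
Op 3: route key 83: none >= 83, wrap to smallest pos 7 -> NA
Op 4: route key 66: none >= 66, wrap to smallest pos 7 -> NA
Op 5: route key 55: none >= 55, wrap to smallest pos 7 -> NA
Op 6: route key 93: none >= 93, wrap to smallest pos 7 -> NA
Op 7: remove NA -> ring=[33:NB]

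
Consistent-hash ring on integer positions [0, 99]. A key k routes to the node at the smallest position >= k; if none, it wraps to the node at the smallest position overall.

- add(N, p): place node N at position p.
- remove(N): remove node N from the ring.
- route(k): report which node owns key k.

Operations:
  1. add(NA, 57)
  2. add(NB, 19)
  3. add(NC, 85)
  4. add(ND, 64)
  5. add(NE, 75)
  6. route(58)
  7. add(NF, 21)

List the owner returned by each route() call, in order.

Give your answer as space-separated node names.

Answer: ND

Derivation:
Op 1: add NA@57 -> ring=[57:NA]
Op 2: add NB@19 -> ring=[19:NB,57:NA]
Op 3: add NC@85 -> ring=[19:NB,57:NA,85:NC]
Op 4: add ND@64 -> ring=[19:NB,57:NA,64:ND,85:NC]
Op 5: add NE@75 -> ring=[19:NB,57:NA,64:ND,75:NE,85:NC]
Op 6: route key 58: smallest pos >= 58 is 64 -> ND
Op 7: add NF@21 -> ring=[19:NB,21:NF,57:NA,64:ND,75:NE,85:NC]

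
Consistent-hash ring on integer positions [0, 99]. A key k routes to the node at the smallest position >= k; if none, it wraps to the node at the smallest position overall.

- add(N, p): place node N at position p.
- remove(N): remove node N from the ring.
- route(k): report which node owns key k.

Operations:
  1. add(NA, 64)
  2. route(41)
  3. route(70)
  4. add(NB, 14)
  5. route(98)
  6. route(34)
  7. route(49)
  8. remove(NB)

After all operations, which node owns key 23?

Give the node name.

Answer: NA

Derivation:
Op 1: add NA@64 -> ring=[64:NA]
Op 2: route key 41: smallest pos >= 41 is 64 -> NA
Op 3: route key 70: none >= 70, wrap to smallest pos 64 -> NA
Op 4: add NB@14 -> ring=[14:NB,64:NA]
Op 5: route key 98: none >= 98, wrap to smallest pos 14 -> NB
Op 6: route key 34: smallest pos >= 34 is 64 -> NA
Op 7: route key 49: smallest pos >= 49 is 64 -> NA
Op 8: remove NB -> ring=[64:NA]
Final route key 23: smallest pos >= 23 is 64 -> NA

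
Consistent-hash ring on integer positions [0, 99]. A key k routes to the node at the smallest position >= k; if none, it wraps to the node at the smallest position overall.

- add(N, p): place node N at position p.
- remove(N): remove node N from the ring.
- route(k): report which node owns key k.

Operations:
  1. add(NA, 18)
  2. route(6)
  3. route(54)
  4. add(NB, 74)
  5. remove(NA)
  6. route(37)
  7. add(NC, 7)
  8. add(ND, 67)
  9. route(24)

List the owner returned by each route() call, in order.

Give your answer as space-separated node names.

Op 1: add NA@18 -> ring=[18:NA]
Op 2: route key 6: smallest pos >= 6 is 18 -> NA
Op 3: route key 54: none >= 54, wrap to smallest pos 18 -> NA
Op 4: add NB@74 -> ring=[18:NA,74:NB]
Op 5: remove NA -> ring=[74:NB]
Op 6: route key 37: smallest pos >= 37 is 74 -> NB
Op 7: add NC@7 -> ring=[7:NC,74:NB]
Op 8: add ND@67 -> ring=[7:NC,67:ND,74:NB]
Op 9: route key 24: smallest pos >= 24 is 67 -> ND

Answer: NA NA NB ND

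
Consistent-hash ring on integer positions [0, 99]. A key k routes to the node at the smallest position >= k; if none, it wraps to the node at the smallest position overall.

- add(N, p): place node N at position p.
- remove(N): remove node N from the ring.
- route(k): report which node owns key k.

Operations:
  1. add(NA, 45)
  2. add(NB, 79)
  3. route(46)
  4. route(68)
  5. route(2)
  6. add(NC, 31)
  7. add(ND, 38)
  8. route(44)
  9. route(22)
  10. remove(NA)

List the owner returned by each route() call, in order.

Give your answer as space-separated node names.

Answer: NB NB NA NA NC

Derivation:
Op 1: add NA@45 -> ring=[45:NA]
Op 2: add NB@79 -> ring=[45:NA,79:NB]
Op 3: route key 46: smallest pos >= 46 is 79 -> NB
Op 4: route key 68: smallest pos >= 68 is 79 -> NB
Op 5: route key 2: smallest pos >= 2 is 45 -> NA
Op 6: add NC@31 -> ring=[31:NC,45:NA,79:NB]
Op 7: add ND@38 -> ring=[31:NC,38:ND,45:NA,79:NB]
Op 8: route key 44: smallest pos >= 44 is 45 -> NA
Op 9: route key 22: smallest pos >= 22 is 31 -> NC
Op 10: remove NA -> ring=[31:NC,38:ND,79:NB]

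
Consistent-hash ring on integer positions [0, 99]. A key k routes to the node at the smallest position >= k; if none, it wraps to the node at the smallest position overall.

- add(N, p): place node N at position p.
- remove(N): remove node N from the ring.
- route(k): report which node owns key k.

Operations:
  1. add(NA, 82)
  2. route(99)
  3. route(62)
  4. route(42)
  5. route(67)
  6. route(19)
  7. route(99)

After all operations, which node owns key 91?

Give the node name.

Answer: NA

Derivation:
Op 1: add NA@82 -> ring=[82:NA]
Op 2: route key 99: none >= 99, wrap to smallest pos 82 -> NA
Op 3: route key 62: smallest pos >= 62 is 82 -> NA
Op 4: route key 42: smallest pos >= 42 is 82 -> NA
Op 5: route key 67: smallest pos >= 67 is 82 -> NA
Op 6: route key 19: smallest pos >= 19 is 82 -> NA
Op 7: route key 99: none >= 99, wrap to smallest pos 82 -> NA
Final route key 91: none >= 91, wrap to smallest pos 82 -> NA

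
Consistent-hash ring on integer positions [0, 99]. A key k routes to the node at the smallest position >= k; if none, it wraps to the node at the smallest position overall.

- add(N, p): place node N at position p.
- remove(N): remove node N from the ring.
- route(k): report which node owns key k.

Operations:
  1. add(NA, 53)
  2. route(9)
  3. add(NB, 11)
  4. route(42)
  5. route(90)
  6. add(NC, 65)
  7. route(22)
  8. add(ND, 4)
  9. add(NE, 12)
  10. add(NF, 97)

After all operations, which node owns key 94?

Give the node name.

Op 1: add NA@53 -> ring=[53:NA]
Op 2: route key 9: smallest pos >= 9 is 53 -> NA
Op 3: add NB@11 -> ring=[11:NB,53:NA]
Op 4: route key 42: smallest pos >= 42 is 53 -> NA
Op 5: route key 90: none >= 90, wrap to smallest pos 11 -> NB
Op 6: add NC@65 -> ring=[11:NB,53:NA,65:NC]
Op 7: route key 22: smallest pos >= 22 is 53 -> NA
Op 8: add ND@4 -> ring=[4:ND,11:NB,53:NA,65:NC]
Op 9: add NE@12 -> ring=[4:ND,11:NB,12:NE,53:NA,65:NC]
Op 10: add NF@97 -> ring=[4:ND,11:NB,12:NE,53:NA,65:NC,97:NF]
Final route key 94: smallest pos >= 94 is 97 -> NF

Answer: NF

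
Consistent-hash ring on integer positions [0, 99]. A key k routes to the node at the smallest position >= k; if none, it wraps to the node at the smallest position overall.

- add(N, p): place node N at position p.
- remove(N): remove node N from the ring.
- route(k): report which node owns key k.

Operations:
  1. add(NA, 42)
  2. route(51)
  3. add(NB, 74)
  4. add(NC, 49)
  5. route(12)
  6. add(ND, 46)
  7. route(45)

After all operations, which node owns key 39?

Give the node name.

Op 1: add NA@42 -> ring=[42:NA]
Op 2: route key 51: none >= 51, wrap to smallest pos 42 -> NA
Op 3: add NB@74 -> ring=[42:NA,74:NB]
Op 4: add NC@49 -> ring=[42:NA,49:NC,74:NB]
Op 5: route key 12: smallest pos >= 12 is 42 -> NA
Op 6: add ND@46 -> ring=[42:NA,46:ND,49:NC,74:NB]
Op 7: route key 45: smallest pos >= 45 is 46 -> ND
Final route key 39: smallest pos >= 39 is 42 -> NA

Answer: NA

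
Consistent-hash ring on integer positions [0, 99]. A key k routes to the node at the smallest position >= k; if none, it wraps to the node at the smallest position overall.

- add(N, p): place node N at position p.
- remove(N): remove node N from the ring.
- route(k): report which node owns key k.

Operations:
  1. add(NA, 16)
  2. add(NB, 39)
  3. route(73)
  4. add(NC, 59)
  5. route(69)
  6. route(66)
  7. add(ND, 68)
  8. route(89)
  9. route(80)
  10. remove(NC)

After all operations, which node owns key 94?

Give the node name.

Op 1: add NA@16 -> ring=[16:NA]
Op 2: add NB@39 -> ring=[16:NA,39:NB]
Op 3: route key 73: none >= 73, wrap to smallest pos 16 -> NA
Op 4: add NC@59 -> ring=[16:NA,39:NB,59:NC]
Op 5: route key 69: none >= 69, wrap to smallest pos 16 -> NA
Op 6: route key 66: none >= 66, wrap to smallest pos 16 -> NA
Op 7: add ND@68 -> ring=[16:NA,39:NB,59:NC,68:ND]
Op 8: route key 89: none >= 89, wrap to smallest pos 16 -> NA
Op 9: route key 80: none >= 80, wrap to smallest pos 16 -> NA
Op 10: remove NC -> ring=[16:NA,39:NB,68:ND]
Final route key 94: none >= 94, wrap to smallest pos 16 -> NA

Answer: NA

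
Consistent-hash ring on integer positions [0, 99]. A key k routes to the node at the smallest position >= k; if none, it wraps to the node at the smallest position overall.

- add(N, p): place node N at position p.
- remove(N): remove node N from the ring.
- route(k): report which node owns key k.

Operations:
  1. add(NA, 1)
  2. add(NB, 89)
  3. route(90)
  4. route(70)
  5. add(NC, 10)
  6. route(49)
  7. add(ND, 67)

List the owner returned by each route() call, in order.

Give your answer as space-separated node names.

Answer: NA NB NB

Derivation:
Op 1: add NA@1 -> ring=[1:NA]
Op 2: add NB@89 -> ring=[1:NA,89:NB]
Op 3: route key 90: none >= 90, wrap to smallest pos 1 -> NA
Op 4: route key 70: smallest pos >= 70 is 89 -> NB
Op 5: add NC@10 -> ring=[1:NA,10:NC,89:NB]
Op 6: route key 49: smallest pos >= 49 is 89 -> NB
Op 7: add ND@67 -> ring=[1:NA,10:NC,67:ND,89:NB]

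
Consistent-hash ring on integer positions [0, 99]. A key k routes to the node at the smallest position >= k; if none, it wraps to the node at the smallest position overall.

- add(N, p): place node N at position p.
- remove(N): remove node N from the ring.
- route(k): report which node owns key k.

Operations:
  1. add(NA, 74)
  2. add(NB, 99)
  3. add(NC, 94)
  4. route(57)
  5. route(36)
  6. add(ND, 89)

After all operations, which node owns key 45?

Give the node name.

Answer: NA

Derivation:
Op 1: add NA@74 -> ring=[74:NA]
Op 2: add NB@99 -> ring=[74:NA,99:NB]
Op 3: add NC@94 -> ring=[74:NA,94:NC,99:NB]
Op 4: route key 57: smallest pos >= 57 is 74 -> NA
Op 5: route key 36: smallest pos >= 36 is 74 -> NA
Op 6: add ND@89 -> ring=[74:NA,89:ND,94:NC,99:NB]
Final route key 45: smallest pos >= 45 is 74 -> NA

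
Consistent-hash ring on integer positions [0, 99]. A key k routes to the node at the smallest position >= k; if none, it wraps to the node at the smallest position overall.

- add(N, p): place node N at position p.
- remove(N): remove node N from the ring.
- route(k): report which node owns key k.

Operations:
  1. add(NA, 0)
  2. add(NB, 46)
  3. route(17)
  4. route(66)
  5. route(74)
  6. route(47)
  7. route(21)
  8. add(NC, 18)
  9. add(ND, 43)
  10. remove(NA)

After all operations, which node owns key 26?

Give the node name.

Op 1: add NA@0 -> ring=[0:NA]
Op 2: add NB@46 -> ring=[0:NA,46:NB]
Op 3: route key 17: smallest pos >= 17 is 46 -> NB
Op 4: route key 66: none >= 66, wrap to smallest pos 0 -> NA
Op 5: route key 74: none >= 74, wrap to smallest pos 0 -> NA
Op 6: route key 47: none >= 47, wrap to smallest pos 0 -> NA
Op 7: route key 21: smallest pos >= 21 is 46 -> NB
Op 8: add NC@18 -> ring=[0:NA,18:NC,46:NB]
Op 9: add ND@43 -> ring=[0:NA,18:NC,43:ND,46:NB]
Op 10: remove NA -> ring=[18:NC,43:ND,46:NB]
Final route key 26: smallest pos >= 26 is 43 -> ND

Answer: ND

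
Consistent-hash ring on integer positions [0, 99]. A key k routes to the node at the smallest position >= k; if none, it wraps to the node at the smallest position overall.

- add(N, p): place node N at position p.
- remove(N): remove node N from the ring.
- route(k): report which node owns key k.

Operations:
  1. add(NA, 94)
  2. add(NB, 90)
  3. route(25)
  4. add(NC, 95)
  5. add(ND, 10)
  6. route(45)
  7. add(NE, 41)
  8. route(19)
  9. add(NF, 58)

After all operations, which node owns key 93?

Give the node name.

Answer: NA

Derivation:
Op 1: add NA@94 -> ring=[94:NA]
Op 2: add NB@90 -> ring=[90:NB,94:NA]
Op 3: route key 25: smallest pos >= 25 is 90 -> NB
Op 4: add NC@95 -> ring=[90:NB,94:NA,95:NC]
Op 5: add ND@10 -> ring=[10:ND,90:NB,94:NA,95:NC]
Op 6: route key 45: smallest pos >= 45 is 90 -> NB
Op 7: add NE@41 -> ring=[10:ND,41:NE,90:NB,94:NA,95:NC]
Op 8: route key 19: smallest pos >= 19 is 41 -> NE
Op 9: add NF@58 -> ring=[10:ND,41:NE,58:NF,90:NB,94:NA,95:NC]
Final route key 93: smallest pos >= 93 is 94 -> NA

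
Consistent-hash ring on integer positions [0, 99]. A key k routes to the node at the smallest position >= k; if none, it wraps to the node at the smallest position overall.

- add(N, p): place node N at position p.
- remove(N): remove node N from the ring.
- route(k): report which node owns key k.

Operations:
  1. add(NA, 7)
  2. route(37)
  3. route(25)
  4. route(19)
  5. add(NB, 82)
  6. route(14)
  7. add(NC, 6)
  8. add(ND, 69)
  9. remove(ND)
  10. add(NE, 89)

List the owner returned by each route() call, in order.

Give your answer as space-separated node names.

Op 1: add NA@7 -> ring=[7:NA]
Op 2: route key 37: none >= 37, wrap to smallest pos 7 -> NA
Op 3: route key 25: none >= 25, wrap to smallest pos 7 -> NA
Op 4: route key 19: none >= 19, wrap to smallest pos 7 -> NA
Op 5: add NB@82 -> ring=[7:NA,82:NB]
Op 6: route key 14: smallest pos >= 14 is 82 -> NB
Op 7: add NC@6 -> ring=[6:NC,7:NA,82:NB]
Op 8: add ND@69 -> ring=[6:NC,7:NA,69:ND,82:NB]
Op 9: remove ND -> ring=[6:NC,7:NA,82:NB]
Op 10: add NE@89 -> ring=[6:NC,7:NA,82:NB,89:NE]

Answer: NA NA NA NB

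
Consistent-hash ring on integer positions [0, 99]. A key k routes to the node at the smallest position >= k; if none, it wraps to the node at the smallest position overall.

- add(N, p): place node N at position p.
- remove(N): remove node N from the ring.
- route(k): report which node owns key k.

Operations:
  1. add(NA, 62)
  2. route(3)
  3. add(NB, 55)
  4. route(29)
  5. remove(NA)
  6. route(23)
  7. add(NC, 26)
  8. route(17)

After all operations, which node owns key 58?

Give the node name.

Op 1: add NA@62 -> ring=[62:NA]
Op 2: route key 3: smallest pos >= 3 is 62 -> NA
Op 3: add NB@55 -> ring=[55:NB,62:NA]
Op 4: route key 29: smallest pos >= 29 is 55 -> NB
Op 5: remove NA -> ring=[55:NB]
Op 6: route key 23: smallest pos >= 23 is 55 -> NB
Op 7: add NC@26 -> ring=[26:NC,55:NB]
Op 8: route key 17: smallest pos >= 17 is 26 -> NC
Final route key 58: none >= 58, wrap to smallest pos 26 -> NC

Answer: NC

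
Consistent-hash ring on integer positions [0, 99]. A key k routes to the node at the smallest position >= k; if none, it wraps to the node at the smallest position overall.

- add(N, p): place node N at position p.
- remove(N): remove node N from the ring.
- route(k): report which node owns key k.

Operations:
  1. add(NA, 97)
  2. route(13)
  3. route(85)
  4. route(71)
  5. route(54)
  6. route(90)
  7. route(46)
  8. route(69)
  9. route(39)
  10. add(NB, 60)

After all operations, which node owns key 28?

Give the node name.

Op 1: add NA@97 -> ring=[97:NA]
Op 2: route key 13: smallest pos >= 13 is 97 -> NA
Op 3: route key 85: smallest pos >= 85 is 97 -> NA
Op 4: route key 71: smallest pos >= 71 is 97 -> NA
Op 5: route key 54: smallest pos >= 54 is 97 -> NA
Op 6: route key 90: smallest pos >= 90 is 97 -> NA
Op 7: route key 46: smallest pos >= 46 is 97 -> NA
Op 8: route key 69: smallest pos >= 69 is 97 -> NA
Op 9: route key 39: smallest pos >= 39 is 97 -> NA
Op 10: add NB@60 -> ring=[60:NB,97:NA]
Final route key 28: smallest pos >= 28 is 60 -> NB

Answer: NB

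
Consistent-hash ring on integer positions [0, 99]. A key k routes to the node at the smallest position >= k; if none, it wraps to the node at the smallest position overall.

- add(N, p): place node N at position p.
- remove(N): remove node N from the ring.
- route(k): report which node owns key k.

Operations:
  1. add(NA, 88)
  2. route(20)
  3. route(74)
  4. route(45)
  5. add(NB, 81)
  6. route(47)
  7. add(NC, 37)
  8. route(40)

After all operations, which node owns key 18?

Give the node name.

Op 1: add NA@88 -> ring=[88:NA]
Op 2: route key 20: smallest pos >= 20 is 88 -> NA
Op 3: route key 74: smallest pos >= 74 is 88 -> NA
Op 4: route key 45: smallest pos >= 45 is 88 -> NA
Op 5: add NB@81 -> ring=[81:NB,88:NA]
Op 6: route key 47: smallest pos >= 47 is 81 -> NB
Op 7: add NC@37 -> ring=[37:NC,81:NB,88:NA]
Op 8: route key 40: smallest pos >= 40 is 81 -> NB
Final route key 18: smallest pos >= 18 is 37 -> NC

Answer: NC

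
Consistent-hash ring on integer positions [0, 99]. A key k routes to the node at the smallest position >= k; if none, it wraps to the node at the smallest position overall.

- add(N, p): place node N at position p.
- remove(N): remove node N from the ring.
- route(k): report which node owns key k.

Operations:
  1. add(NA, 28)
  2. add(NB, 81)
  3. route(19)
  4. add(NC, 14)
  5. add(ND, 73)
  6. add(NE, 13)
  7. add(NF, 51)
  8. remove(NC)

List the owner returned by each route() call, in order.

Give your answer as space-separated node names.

Answer: NA

Derivation:
Op 1: add NA@28 -> ring=[28:NA]
Op 2: add NB@81 -> ring=[28:NA,81:NB]
Op 3: route key 19: smallest pos >= 19 is 28 -> NA
Op 4: add NC@14 -> ring=[14:NC,28:NA,81:NB]
Op 5: add ND@73 -> ring=[14:NC,28:NA,73:ND,81:NB]
Op 6: add NE@13 -> ring=[13:NE,14:NC,28:NA,73:ND,81:NB]
Op 7: add NF@51 -> ring=[13:NE,14:NC,28:NA,51:NF,73:ND,81:NB]
Op 8: remove NC -> ring=[13:NE,28:NA,51:NF,73:ND,81:NB]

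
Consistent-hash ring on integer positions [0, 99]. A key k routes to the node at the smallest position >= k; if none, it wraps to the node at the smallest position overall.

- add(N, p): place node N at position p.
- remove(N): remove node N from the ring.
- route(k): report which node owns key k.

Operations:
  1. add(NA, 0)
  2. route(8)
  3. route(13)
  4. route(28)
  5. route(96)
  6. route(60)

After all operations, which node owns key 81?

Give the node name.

Op 1: add NA@0 -> ring=[0:NA]
Op 2: route key 8: none >= 8, wrap to smallest pos 0 -> NA
Op 3: route key 13: none >= 13, wrap to smallest pos 0 -> NA
Op 4: route key 28: none >= 28, wrap to smallest pos 0 -> NA
Op 5: route key 96: none >= 96, wrap to smallest pos 0 -> NA
Op 6: route key 60: none >= 60, wrap to smallest pos 0 -> NA
Final route key 81: none >= 81, wrap to smallest pos 0 -> NA

Answer: NA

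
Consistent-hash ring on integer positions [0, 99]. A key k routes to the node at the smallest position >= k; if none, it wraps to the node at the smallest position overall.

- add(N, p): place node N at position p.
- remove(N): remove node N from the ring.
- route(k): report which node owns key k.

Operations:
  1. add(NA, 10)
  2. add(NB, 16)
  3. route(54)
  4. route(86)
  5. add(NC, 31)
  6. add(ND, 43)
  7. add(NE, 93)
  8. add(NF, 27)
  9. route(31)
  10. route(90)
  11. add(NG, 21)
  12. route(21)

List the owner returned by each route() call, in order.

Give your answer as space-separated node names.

Op 1: add NA@10 -> ring=[10:NA]
Op 2: add NB@16 -> ring=[10:NA,16:NB]
Op 3: route key 54: none >= 54, wrap to smallest pos 10 -> NA
Op 4: route key 86: none >= 86, wrap to smallest pos 10 -> NA
Op 5: add NC@31 -> ring=[10:NA,16:NB,31:NC]
Op 6: add ND@43 -> ring=[10:NA,16:NB,31:NC,43:ND]
Op 7: add NE@93 -> ring=[10:NA,16:NB,31:NC,43:ND,93:NE]
Op 8: add NF@27 -> ring=[10:NA,16:NB,27:NF,31:NC,43:ND,93:NE]
Op 9: route key 31: smallest pos >= 31 is 31 -> NC
Op 10: route key 90: smallest pos >= 90 is 93 -> NE
Op 11: add NG@21 -> ring=[10:NA,16:NB,21:NG,27:NF,31:NC,43:ND,93:NE]
Op 12: route key 21: smallest pos >= 21 is 21 -> NG

Answer: NA NA NC NE NG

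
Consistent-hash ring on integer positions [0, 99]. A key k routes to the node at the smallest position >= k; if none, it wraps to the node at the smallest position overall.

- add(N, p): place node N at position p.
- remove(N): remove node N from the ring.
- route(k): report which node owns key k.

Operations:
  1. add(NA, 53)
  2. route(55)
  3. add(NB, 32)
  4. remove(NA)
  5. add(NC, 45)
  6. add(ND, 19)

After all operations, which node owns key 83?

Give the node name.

Answer: ND

Derivation:
Op 1: add NA@53 -> ring=[53:NA]
Op 2: route key 55: none >= 55, wrap to smallest pos 53 -> NA
Op 3: add NB@32 -> ring=[32:NB,53:NA]
Op 4: remove NA -> ring=[32:NB]
Op 5: add NC@45 -> ring=[32:NB,45:NC]
Op 6: add ND@19 -> ring=[19:ND,32:NB,45:NC]
Final route key 83: none >= 83, wrap to smallest pos 19 -> ND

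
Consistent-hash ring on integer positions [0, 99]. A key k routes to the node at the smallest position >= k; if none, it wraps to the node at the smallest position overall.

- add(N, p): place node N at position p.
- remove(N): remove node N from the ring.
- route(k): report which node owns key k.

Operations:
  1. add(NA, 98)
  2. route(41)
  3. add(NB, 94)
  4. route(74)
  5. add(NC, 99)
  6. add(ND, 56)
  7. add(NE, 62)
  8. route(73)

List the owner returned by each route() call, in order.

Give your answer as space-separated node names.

Answer: NA NB NB

Derivation:
Op 1: add NA@98 -> ring=[98:NA]
Op 2: route key 41: smallest pos >= 41 is 98 -> NA
Op 3: add NB@94 -> ring=[94:NB,98:NA]
Op 4: route key 74: smallest pos >= 74 is 94 -> NB
Op 5: add NC@99 -> ring=[94:NB,98:NA,99:NC]
Op 6: add ND@56 -> ring=[56:ND,94:NB,98:NA,99:NC]
Op 7: add NE@62 -> ring=[56:ND,62:NE,94:NB,98:NA,99:NC]
Op 8: route key 73: smallest pos >= 73 is 94 -> NB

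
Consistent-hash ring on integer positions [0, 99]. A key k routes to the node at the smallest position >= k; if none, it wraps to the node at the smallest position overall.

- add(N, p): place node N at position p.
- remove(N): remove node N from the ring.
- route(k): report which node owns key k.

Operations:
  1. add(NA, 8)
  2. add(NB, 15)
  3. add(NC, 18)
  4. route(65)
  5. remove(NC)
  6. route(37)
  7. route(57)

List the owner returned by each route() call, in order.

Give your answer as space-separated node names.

Op 1: add NA@8 -> ring=[8:NA]
Op 2: add NB@15 -> ring=[8:NA,15:NB]
Op 3: add NC@18 -> ring=[8:NA,15:NB,18:NC]
Op 4: route key 65: none >= 65, wrap to smallest pos 8 -> NA
Op 5: remove NC -> ring=[8:NA,15:NB]
Op 6: route key 37: none >= 37, wrap to smallest pos 8 -> NA
Op 7: route key 57: none >= 57, wrap to smallest pos 8 -> NA

Answer: NA NA NA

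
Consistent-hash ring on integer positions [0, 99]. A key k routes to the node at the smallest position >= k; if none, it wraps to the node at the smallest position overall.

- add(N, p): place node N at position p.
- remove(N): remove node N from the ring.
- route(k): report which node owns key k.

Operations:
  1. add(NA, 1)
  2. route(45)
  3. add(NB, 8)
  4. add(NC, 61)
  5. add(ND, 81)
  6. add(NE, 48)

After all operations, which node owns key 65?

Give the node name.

Op 1: add NA@1 -> ring=[1:NA]
Op 2: route key 45: none >= 45, wrap to smallest pos 1 -> NA
Op 3: add NB@8 -> ring=[1:NA,8:NB]
Op 4: add NC@61 -> ring=[1:NA,8:NB,61:NC]
Op 5: add ND@81 -> ring=[1:NA,8:NB,61:NC,81:ND]
Op 6: add NE@48 -> ring=[1:NA,8:NB,48:NE,61:NC,81:ND]
Final route key 65: smallest pos >= 65 is 81 -> ND

Answer: ND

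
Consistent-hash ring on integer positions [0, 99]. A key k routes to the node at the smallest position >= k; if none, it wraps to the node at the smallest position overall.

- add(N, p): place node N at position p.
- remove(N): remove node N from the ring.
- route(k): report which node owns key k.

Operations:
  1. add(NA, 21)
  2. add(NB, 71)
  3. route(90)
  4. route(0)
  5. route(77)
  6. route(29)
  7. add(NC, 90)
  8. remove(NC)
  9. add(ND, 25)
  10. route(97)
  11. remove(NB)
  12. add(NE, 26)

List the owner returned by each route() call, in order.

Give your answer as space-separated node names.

Answer: NA NA NA NB NA

Derivation:
Op 1: add NA@21 -> ring=[21:NA]
Op 2: add NB@71 -> ring=[21:NA,71:NB]
Op 3: route key 90: none >= 90, wrap to smallest pos 21 -> NA
Op 4: route key 0: smallest pos >= 0 is 21 -> NA
Op 5: route key 77: none >= 77, wrap to smallest pos 21 -> NA
Op 6: route key 29: smallest pos >= 29 is 71 -> NB
Op 7: add NC@90 -> ring=[21:NA,71:NB,90:NC]
Op 8: remove NC -> ring=[21:NA,71:NB]
Op 9: add ND@25 -> ring=[21:NA,25:ND,71:NB]
Op 10: route key 97: none >= 97, wrap to smallest pos 21 -> NA
Op 11: remove NB -> ring=[21:NA,25:ND]
Op 12: add NE@26 -> ring=[21:NA,25:ND,26:NE]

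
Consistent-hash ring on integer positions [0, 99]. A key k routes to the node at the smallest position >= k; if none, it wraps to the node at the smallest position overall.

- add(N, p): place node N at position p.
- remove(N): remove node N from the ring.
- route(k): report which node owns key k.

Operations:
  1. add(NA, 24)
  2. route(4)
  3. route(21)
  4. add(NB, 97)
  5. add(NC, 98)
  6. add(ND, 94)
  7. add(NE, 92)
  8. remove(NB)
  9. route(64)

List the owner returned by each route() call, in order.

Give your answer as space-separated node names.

Op 1: add NA@24 -> ring=[24:NA]
Op 2: route key 4: smallest pos >= 4 is 24 -> NA
Op 3: route key 21: smallest pos >= 21 is 24 -> NA
Op 4: add NB@97 -> ring=[24:NA,97:NB]
Op 5: add NC@98 -> ring=[24:NA,97:NB,98:NC]
Op 6: add ND@94 -> ring=[24:NA,94:ND,97:NB,98:NC]
Op 7: add NE@92 -> ring=[24:NA,92:NE,94:ND,97:NB,98:NC]
Op 8: remove NB -> ring=[24:NA,92:NE,94:ND,98:NC]
Op 9: route key 64: smallest pos >= 64 is 92 -> NE

Answer: NA NA NE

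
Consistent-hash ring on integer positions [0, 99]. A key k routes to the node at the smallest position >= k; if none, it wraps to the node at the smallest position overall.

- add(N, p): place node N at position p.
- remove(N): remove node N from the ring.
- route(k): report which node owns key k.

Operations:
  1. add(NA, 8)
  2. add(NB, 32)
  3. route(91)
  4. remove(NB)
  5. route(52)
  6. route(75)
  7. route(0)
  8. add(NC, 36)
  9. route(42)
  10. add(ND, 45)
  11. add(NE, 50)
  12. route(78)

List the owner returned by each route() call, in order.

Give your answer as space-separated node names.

Answer: NA NA NA NA NA NA

Derivation:
Op 1: add NA@8 -> ring=[8:NA]
Op 2: add NB@32 -> ring=[8:NA,32:NB]
Op 3: route key 91: none >= 91, wrap to smallest pos 8 -> NA
Op 4: remove NB -> ring=[8:NA]
Op 5: route key 52: none >= 52, wrap to smallest pos 8 -> NA
Op 6: route key 75: none >= 75, wrap to smallest pos 8 -> NA
Op 7: route key 0: smallest pos >= 0 is 8 -> NA
Op 8: add NC@36 -> ring=[8:NA,36:NC]
Op 9: route key 42: none >= 42, wrap to smallest pos 8 -> NA
Op 10: add ND@45 -> ring=[8:NA,36:NC,45:ND]
Op 11: add NE@50 -> ring=[8:NA,36:NC,45:ND,50:NE]
Op 12: route key 78: none >= 78, wrap to smallest pos 8 -> NA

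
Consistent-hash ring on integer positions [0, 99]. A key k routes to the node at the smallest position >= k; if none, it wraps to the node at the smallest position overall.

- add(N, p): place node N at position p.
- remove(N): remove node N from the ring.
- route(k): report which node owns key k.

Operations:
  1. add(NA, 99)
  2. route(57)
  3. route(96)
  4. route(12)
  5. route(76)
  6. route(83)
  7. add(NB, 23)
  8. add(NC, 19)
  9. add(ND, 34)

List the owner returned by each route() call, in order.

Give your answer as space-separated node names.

Answer: NA NA NA NA NA

Derivation:
Op 1: add NA@99 -> ring=[99:NA]
Op 2: route key 57: smallest pos >= 57 is 99 -> NA
Op 3: route key 96: smallest pos >= 96 is 99 -> NA
Op 4: route key 12: smallest pos >= 12 is 99 -> NA
Op 5: route key 76: smallest pos >= 76 is 99 -> NA
Op 6: route key 83: smallest pos >= 83 is 99 -> NA
Op 7: add NB@23 -> ring=[23:NB,99:NA]
Op 8: add NC@19 -> ring=[19:NC,23:NB,99:NA]
Op 9: add ND@34 -> ring=[19:NC,23:NB,34:ND,99:NA]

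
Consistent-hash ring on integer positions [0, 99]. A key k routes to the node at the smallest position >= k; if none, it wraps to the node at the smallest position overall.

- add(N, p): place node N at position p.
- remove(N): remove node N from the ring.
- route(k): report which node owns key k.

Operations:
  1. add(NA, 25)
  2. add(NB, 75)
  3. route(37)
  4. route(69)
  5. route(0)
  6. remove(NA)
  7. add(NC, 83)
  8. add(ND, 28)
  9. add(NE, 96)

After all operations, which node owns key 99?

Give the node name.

Op 1: add NA@25 -> ring=[25:NA]
Op 2: add NB@75 -> ring=[25:NA,75:NB]
Op 3: route key 37: smallest pos >= 37 is 75 -> NB
Op 4: route key 69: smallest pos >= 69 is 75 -> NB
Op 5: route key 0: smallest pos >= 0 is 25 -> NA
Op 6: remove NA -> ring=[75:NB]
Op 7: add NC@83 -> ring=[75:NB,83:NC]
Op 8: add ND@28 -> ring=[28:ND,75:NB,83:NC]
Op 9: add NE@96 -> ring=[28:ND,75:NB,83:NC,96:NE]
Final route key 99: none >= 99, wrap to smallest pos 28 -> ND

Answer: ND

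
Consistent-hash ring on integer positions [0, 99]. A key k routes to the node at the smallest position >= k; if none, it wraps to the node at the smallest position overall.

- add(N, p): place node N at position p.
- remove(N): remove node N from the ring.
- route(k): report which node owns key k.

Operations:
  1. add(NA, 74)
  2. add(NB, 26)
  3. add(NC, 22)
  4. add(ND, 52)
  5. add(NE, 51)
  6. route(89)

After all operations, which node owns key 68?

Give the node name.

Answer: NA

Derivation:
Op 1: add NA@74 -> ring=[74:NA]
Op 2: add NB@26 -> ring=[26:NB,74:NA]
Op 3: add NC@22 -> ring=[22:NC,26:NB,74:NA]
Op 4: add ND@52 -> ring=[22:NC,26:NB,52:ND,74:NA]
Op 5: add NE@51 -> ring=[22:NC,26:NB,51:NE,52:ND,74:NA]
Op 6: route key 89: none >= 89, wrap to smallest pos 22 -> NC
Final route key 68: smallest pos >= 68 is 74 -> NA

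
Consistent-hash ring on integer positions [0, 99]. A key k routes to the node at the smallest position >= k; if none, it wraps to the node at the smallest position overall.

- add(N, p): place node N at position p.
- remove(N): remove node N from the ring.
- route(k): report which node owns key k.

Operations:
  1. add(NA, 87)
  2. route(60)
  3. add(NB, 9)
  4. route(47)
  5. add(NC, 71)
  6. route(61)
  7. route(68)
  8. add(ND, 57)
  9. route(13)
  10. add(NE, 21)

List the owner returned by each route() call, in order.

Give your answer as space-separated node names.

Answer: NA NA NC NC ND

Derivation:
Op 1: add NA@87 -> ring=[87:NA]
Op 2: route key 60: smallest pos >= 60 is 87 -> NA
Op 3: add NB@9 -> ring=[9:NB,87:NA]
Op 4: route key 47: smallest pos >= 47 is 87 -> NA
Op 5: add NC@71 -> ring=[9:NB,71:NC,87:NA]
Op 6: route key 61: smallest pos >= 61 is 71 -> NC
Op 7: route key 68: smallest pos >= 68 is 71 -> NC
Op 8: add ND@57 -> ring=[9:NB,57:ND,71:NC,87:NA]
Op 9: route key 13: smallest pos >= 13 is 57 -> ND
Op 10: add NE@21 -> ring=[9:NB,21:NE,57:ND,71:NC,87:NA]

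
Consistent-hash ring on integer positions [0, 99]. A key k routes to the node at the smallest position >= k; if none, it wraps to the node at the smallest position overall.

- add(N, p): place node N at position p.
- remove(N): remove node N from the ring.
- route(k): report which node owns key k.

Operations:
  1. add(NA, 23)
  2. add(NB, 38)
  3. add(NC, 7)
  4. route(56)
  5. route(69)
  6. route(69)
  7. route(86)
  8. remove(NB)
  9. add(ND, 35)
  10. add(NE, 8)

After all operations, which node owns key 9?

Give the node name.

Op 1: add NA@23 -> ring=[23:NA]
Op 2: add NB@38 -> ring=[23:NA,38:NB]
Op 3: add NC@7 -> ring=[7:NC,23:NA,38:NB]
Op 4: route key 56: none >= 56, wrap to smallest pos 7 -> NC
Op 5: route key 69: none >= 69, wrap to smallest pos 7 -> NC
Op 6: route key 69: none >= 69, wrap to smallest pos 7 -> NC
Op 7: route key 86: none >= 86, wrap to smallest pos 7 -> NC
Op 8: remove NB -> ring=[7:NC,23:NA]
Op 9: add ND@35 -> ring=[7:NC,23:NA,35:ND]
Op 10: add NE@8 -> ring=[7:NC,8:NE,23:NA,35:ND]
Final route key 9: smallest pos >= 9 is 23 -> NA

Answer: NA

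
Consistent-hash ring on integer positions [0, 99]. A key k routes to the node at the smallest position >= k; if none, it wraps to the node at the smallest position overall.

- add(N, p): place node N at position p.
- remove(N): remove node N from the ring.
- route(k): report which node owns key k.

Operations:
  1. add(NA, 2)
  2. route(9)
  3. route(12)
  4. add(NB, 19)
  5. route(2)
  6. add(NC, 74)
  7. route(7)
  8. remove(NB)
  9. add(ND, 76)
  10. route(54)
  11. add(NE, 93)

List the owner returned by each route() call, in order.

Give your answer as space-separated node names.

Op 1: add NA@2 -> ring=[2:NA]
Op 2: route key 9: none >= 9, wrap to smallest pos 2 -> NA
Op 3: route key 12: none >= 12, wrap to smallest pos 2 -> NA
Op 4: add NB@19 -> ring=[2:NA,19:NB]
Op 5: route key 2: smallest pos >= 2 is 2 -> NA
Op 6: add NC@74 -> ring=[2:NA,19:NB,74:NC]
Op 7: route key 7: smallest pos >= 7 is 19 -> NB
Op 8: remove NB -> ring=[2:NA,74:NC]
Op 9: add ND@76 -> ring=[2:NA,74:NC,76:ND]
Op 10: route key 54: smallest pos >= 54 is 74 -> NC
Op 11: add NE@93 -> ring=[2:NA,74:NC,76:ND,93:NE]

Answer: NA NA NA NB NC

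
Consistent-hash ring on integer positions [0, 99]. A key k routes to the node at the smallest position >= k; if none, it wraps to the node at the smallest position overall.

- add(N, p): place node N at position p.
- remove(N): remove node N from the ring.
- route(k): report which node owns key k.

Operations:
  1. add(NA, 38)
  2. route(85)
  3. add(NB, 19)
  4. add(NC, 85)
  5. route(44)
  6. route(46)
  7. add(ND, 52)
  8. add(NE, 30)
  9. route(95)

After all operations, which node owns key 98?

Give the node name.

Op 1: add NA@38 -> ring=[38:NA]
Op 2: route key 85: none >= 85, wrap to smallest pos 38 -> NA
Op 3: add NB@19 -> ring=[19:NB,38:NA]
Op 4: add NC@85 -> ring=[19:NB,38:NA,85:NC]
Op 5: route key 44: smallest pos >= 44 is 85 -> NC
Op 6: route key 46: smallest pos >= 46 is 85 -> NC
Op 7: add ND@52 -> ring=[19:NB,38:NA,52:ND,85:NC]
Op 8: add NE@30 -> ring=[19:NB,30:NE,38:NA,52:ND,85:NC]
Op 9: route key 95: none >= 95, wrap to smallest pos 19 -> NB
Final route key 98: none >= 98, wrap to smallest pos 19 -> NB

Answer: NB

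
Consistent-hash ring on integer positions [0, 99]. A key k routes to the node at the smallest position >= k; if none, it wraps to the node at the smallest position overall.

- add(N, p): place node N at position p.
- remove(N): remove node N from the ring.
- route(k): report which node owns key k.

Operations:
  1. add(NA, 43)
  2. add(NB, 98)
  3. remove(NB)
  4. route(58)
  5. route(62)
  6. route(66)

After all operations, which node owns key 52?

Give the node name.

Answer: NA

Derivation:
Op 1: add NA@43 -> ring=[43:NA]
Op 2: add NB@98 -> ring=[43:NA,98:NB]
Op 3: remove NB -> ring=[43:NA]
Op 4: route key 58: none >= 58, wrap to smallest pos 43 -> NA
Op 5: route key 62: none >= 62, wrap to smallest pos 43 -> NA
Op 6: route key 66: none >= 66, wrap to smallest pos 43 -> NA
Final route key 52: none >= 52, wrap to smallest pos 43 -> NA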